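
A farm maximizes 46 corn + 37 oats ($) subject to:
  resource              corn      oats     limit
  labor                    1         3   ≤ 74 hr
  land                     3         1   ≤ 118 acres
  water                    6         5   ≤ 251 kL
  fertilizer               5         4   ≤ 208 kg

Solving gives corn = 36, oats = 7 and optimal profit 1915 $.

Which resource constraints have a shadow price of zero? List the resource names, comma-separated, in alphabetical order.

labor, land

labor: 57/74 (slack 17)
land: 115/118 (slack 3)
water: 251/251 (binding)
fertilizer: 208/208 (binding)
By complementary slackness, a constraint with positive slack has shadow price 0 → labor, land.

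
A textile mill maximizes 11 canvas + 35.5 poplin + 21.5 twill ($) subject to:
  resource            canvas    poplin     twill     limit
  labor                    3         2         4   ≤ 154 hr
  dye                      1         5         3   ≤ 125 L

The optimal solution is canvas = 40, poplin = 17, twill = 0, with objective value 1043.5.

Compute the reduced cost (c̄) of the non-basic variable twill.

-4

Both labor and dye are binding at x*.
From A_Bᵀ y = c: 3·y_labor + 1·y_dye = 11; 2·y_labor + 5·y_dye = 35.5.
This yields shadow prices y_labor = 1.5, y_dye = 6.5.
Reduced cost of twill: c₃ − yᵀa₃ = 21.5 − (1.5·4 + 6.5·3) = 21.5 − 25.5 = -4.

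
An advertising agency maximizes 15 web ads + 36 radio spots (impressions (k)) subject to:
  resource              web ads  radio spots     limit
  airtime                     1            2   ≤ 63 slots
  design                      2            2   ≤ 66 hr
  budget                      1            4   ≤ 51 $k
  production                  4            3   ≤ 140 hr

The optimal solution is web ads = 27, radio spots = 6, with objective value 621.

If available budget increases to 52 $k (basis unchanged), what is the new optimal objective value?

Binding: design and budget. Non-binding: airtime (24 unused), production (14 unused).
Since airtime, production are not tight, their duals are 0.
The binding rows give the dual system: 2·y_design + 1·y_budget = 15 and 2·y_design + 4·y_budget = 36.
→ y_design = 4 and y_budget = 7.
Δz = y_budget·Δb = 7 × (1) = 7, so new z* = 621 + 7 = 628.

628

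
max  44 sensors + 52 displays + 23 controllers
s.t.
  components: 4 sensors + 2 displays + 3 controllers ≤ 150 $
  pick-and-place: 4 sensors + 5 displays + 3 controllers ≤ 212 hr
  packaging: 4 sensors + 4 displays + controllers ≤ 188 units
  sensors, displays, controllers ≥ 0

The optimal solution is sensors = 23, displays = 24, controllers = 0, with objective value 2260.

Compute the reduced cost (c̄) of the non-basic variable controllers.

Check each constraint at x*: components 140/150 (slack 10); pick-and-place 212/212 (tight); packaging 188/188 (tight).
Since components is not tight, its dual is 0.
The binding rows give the dual system: 4·y_pick-and-place + 4·y_packaging = 44 and 5·y_pick-and-place + 4·y_packaging = 52.
→ y_pick-and-place = 8 and y_packaging = 3.
Reduced cost of controllers: c₃ − yᵀa₃ = 23 − (8·3 + 3·1) = 23 − 27 = -4.

-4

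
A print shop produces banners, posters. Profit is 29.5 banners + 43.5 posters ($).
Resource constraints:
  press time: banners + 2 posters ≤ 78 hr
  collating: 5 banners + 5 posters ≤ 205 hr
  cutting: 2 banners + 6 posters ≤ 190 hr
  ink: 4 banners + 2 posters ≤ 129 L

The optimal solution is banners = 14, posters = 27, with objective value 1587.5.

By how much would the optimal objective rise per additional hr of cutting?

3.5

Binding: collating and cutting. Non-binding: press time (10 unused), ink (19 unused).
Slack constraints have shadow price 0 (complementary slackness).
From A_Bᵀ y = c: 5·y_collating + 2·y_cutting = 29.5; 5·y_collating + 6·y_cutting = 43.5.
Solving: y_collating = 4.5, y_cutting = 3.5.
Shadow price of cutting = 3.5.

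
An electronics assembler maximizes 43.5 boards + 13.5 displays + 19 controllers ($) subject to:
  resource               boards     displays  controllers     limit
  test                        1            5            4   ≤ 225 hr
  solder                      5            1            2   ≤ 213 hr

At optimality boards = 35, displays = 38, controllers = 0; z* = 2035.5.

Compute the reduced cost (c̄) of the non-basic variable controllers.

-2

At the optimum: test uses 225 of 225 (binding); solder uses 213 of 213 (binding).
From A_Bᵀ y = c: 1·y_test + 5·y_solder = 43.5; 5·y_test + 1·y_solder = 13.5.
→ y_test = 1 and y_solder = 8.5.
Reduced cost of controllers: c₃ − yᵀa₃ = 19 − (1·4 + 8.5·2) = 19 − 21 = -2.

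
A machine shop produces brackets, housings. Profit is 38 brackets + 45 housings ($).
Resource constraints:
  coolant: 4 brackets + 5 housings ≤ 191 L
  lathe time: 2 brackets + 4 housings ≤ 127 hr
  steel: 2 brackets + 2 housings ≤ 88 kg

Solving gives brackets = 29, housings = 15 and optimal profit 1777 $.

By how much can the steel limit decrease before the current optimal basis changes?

Binding constraints: coolant, steel. The basis is B = [[4,5],[2,2]] with det -2.
Per unit decrease in steel, x* moves by d = (-2.5, 2).
The basis stays optimal until lathe time becomes binding; allowable decrease = 3 kg.

3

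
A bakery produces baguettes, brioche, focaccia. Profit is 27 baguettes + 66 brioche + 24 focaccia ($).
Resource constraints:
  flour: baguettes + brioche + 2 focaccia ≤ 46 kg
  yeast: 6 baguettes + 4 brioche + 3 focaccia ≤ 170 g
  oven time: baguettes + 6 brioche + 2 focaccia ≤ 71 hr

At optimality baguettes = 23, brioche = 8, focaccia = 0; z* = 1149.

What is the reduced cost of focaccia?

-3

Binding: yeast and oven time. Non-binding: flour (15 unused).
Slack constraints have shadow price 0 (complementary slackness).
Dual feasibility on the basic columns requires 6·y_yeast + 1·y_oven time = 27, 4·y_yeast + 6·y_oven time = 66.
Solving: y_yeast = 3, y_oven time = 9.
Reduced cost of focaccia: c₃ − yᵀa₃ = 24 − (3·3 + 9·2) = 24 − 27 = -3.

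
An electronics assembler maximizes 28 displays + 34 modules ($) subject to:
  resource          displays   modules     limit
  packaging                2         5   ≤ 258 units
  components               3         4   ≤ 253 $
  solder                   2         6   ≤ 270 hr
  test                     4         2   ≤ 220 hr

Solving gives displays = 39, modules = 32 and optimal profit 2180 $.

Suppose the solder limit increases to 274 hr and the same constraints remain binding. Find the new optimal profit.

2196

At the optimum: packaging uses 238 of 258 (slack = 20); components uses 245 of 253 (slack = 8); solder uses 270 of 270 (binding); test uses 220 of 220 (binding).
Since packaging, components are not tight, their duals are 0.
The binding rows give the dual system: 2·y_solder + 4·y_test = 28 and 6·y_solder + 2·y_test = 34.
→ y_solder = 4 and y_test = 5.
Δz = y_solder·Δb = 4 × (4) = 16, so new z* = 2180 + 16 = 2196.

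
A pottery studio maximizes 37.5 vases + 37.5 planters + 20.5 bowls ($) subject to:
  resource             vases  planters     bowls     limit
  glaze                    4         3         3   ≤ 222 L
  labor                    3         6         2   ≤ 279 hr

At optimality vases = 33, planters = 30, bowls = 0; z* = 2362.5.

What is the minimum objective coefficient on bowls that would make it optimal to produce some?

Both glaze and labor are binding at x*.
From A_Bᵀ y = c: 4·y_glaze + 3·y_labor = 37.5; 3·y_glaze + 6·y_labor = 37.5.
→ y_glaze = 7.5 and y_labor = 2.5.
bowls enters the basis when its profit ≥ yᵀa₃ = 7.5·3 + 2.5·2 = 27.5.

27.5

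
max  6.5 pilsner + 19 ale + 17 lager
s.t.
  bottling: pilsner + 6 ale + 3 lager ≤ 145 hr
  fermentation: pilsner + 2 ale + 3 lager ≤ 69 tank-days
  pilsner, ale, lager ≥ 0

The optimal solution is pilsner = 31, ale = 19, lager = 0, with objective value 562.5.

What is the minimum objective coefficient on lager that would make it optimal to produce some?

19.5

At the optimum: bottling uses 145 of 145 (binding); fermentation uses 69 of 69 (binding).
Dual feasibility on the basic columns requires 1·y_bottling + 1·y_fermentation = 6.5, 6·y_bottling + 2·y_fermentation = 19.
→ y_bottling = 1.5 and y_fermentation = 5.
lager enters the basis when its profit ≥ yᵀa₃ = 1.5·3 + 5·3 = 19.5.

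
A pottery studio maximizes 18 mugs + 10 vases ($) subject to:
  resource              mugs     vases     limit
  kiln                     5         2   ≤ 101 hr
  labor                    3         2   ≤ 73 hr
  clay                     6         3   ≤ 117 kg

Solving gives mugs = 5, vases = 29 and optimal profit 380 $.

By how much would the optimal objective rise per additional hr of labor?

Binding: labor and clay. Non-binding: kiln (18 unused).
Slack constraints have shadow price 0 (complementary slackness).
The binding rows give the dual system: 3·y_labor + 6·y_clay = 18 and 2·y_labor + 3·y_clay = 10.
→ y_labor = 2 and y_clay = 2.
Shadow price of labor = 2.

2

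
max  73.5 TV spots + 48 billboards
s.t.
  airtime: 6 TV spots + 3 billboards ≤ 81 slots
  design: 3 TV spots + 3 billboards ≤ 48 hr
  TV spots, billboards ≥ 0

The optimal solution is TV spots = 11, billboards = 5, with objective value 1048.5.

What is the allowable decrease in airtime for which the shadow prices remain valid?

Binding constraints: airtime, design. The basis is B = [[6,3],[3,3]] with det 9.
Per unit decrease in airtime, x* moves by d = (-0.3333, 0.3333).
The basis stays optimal until TV spots reaches 0; allowable decrease = 33 slots.

33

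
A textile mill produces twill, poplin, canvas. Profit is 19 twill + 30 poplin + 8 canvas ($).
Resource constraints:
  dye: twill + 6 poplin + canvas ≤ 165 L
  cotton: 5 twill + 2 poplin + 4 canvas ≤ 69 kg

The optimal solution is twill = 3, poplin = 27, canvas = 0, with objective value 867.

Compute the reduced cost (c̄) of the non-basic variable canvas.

-8

Both dye and cotton are binding at x*.
From A_Bᵀ y = c: 1·y_dye + 5·y_cotton = 19; 6·y_dye + 2·y_cotton = 30.
This yields shadow prices y_dye = 4, y_cotton = 3.
Reduced cost of canvas: c₃ − yᵀa₃ = 8 − (4·1 + 3·4) = 8 − 16 = -8.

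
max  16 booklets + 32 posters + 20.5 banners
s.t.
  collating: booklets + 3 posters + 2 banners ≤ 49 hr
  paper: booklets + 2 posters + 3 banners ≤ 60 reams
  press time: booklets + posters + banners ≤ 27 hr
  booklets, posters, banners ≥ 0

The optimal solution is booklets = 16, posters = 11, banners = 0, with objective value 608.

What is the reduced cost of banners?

-3.5

Binding: collating and press time. Non-binding: paper (22 unused).
Slack constraints have shadow price 0 (complementary slackness).
Dual feasibility on the basic columns requires 1·y_collating + 1·y_press time = 16, 3·y_collating + 1·y_press time = 32.
→ y_collating = 8 and y_press time = 8.
Reduced cost of banners: c₃ − yᵀa₃ = 20.5 − (8·2 + 8·1) = 20.5 − 24 = -3.5.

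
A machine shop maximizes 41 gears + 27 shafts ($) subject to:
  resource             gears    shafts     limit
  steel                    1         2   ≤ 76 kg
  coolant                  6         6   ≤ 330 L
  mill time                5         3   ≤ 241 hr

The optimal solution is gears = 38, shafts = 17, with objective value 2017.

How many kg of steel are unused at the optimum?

steel used = 1·38 + 2·17 = 72; slack = 76 − 72 = 4.

4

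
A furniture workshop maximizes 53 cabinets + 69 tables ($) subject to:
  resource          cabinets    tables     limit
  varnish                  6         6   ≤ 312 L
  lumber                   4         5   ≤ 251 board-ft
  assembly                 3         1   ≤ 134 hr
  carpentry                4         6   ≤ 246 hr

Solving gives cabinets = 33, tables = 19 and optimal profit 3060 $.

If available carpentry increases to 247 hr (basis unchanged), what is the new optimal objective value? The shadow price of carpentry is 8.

Δb = 1, so new z* = 3060 + (8)·(1) = 3060 + 8 = 3068.

3068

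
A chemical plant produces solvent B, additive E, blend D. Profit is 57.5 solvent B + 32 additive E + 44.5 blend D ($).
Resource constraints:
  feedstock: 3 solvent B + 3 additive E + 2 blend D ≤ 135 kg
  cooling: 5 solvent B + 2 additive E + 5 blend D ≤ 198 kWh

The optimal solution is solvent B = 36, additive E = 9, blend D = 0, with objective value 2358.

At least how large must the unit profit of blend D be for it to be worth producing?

Both feedstock and cooling are binding at x*.
The binding rows give the dual system: 3·y_feedstock + 5·y_cooling = 57.5 and 3·y_feedstock + 2·y_cooling = 32.
This yields shadow prices y_feedstock = 5, y_cooling = 8.5.
blend D enters the basis when its profit ≥ yᵀa₃ = 5·2 + 8.5·5 = 52.5.

52.5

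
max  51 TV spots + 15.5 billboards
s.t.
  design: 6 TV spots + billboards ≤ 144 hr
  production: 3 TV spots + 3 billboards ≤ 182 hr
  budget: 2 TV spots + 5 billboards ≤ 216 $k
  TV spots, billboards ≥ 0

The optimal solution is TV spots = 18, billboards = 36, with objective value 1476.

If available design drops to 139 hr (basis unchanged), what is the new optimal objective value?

1436

Check each constraint at x*: design 144/144 (tight); production 162/182 (slack 20); budget 216/216 (tight).
Since production is not tight, its dual is 0.
Dual feasibility on the basic columns requires 6·y_design + 2·y_budget = 51, 1·y_design + 5·y_budget = 15.5.
→ y_design = 8 and y_budget = 1.5.
Δz = y_design·Δb = 8 × (-5) = -40, so new z* = 1476 − 40 = 1436.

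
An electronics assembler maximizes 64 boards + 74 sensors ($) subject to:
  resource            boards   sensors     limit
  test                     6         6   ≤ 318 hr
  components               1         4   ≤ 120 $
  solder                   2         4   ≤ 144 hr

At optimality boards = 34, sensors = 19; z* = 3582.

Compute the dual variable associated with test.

9

Check each constraint at x*: test 318/318 (tight); components 110/120 (slack 10); solder 144/144 (tight).
By complementary slackness, y = 0 for the non-binding constraint.
Dual feasibility on the basic columns requires 6·y_test + 2·y_solder = 64, 6·y_test + 4·y_solder = 74.
→ y_test = 9 and y_solder = 5.
Shadow price of test = 9.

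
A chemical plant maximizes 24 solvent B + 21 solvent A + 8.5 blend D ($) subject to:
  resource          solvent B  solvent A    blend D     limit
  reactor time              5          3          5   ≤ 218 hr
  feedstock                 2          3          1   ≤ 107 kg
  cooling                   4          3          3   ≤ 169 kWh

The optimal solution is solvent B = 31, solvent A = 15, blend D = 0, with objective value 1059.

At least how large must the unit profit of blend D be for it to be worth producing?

17

At the optimum: reactor time uses 200 of 218 (slack = 18); feedstock uses 107 of 107 (binding); cooling uses 169 of 169 (binding).
By complementary slackness, y = 0 for the non-binding constraint.
Dual feasibility on the basic columns requires 2·y_feedstock + 4·y_cooling = 24, 3·y_feedstock + 3·y_cooling = 21.
→ y_feedstock = 2 and y_cooling = 5.
blend D enters the basis when its profit ≥ yᵀa₃ = 2·1 + 5·3 = 17.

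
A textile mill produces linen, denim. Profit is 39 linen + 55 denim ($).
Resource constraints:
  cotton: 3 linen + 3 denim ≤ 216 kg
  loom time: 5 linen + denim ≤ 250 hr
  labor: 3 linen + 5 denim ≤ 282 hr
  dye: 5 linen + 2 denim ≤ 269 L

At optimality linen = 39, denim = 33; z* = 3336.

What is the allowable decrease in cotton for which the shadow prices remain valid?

Binding constraints: cotton, labor. The basis is B = [[3,3],[3,5]] with det 6.
Per unit decrease in cotton, x* moves by d = (-0.8333, 0.5).
The basis stays optimal until linen reaches 0; allowable decrease = 46.8 kg.

46.8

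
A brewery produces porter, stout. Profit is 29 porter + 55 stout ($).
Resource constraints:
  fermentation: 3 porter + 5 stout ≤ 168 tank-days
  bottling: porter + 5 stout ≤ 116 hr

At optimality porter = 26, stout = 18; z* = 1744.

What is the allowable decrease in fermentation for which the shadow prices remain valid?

Binding constraints: fermentation, bottling. The basis is B = [[3,5],[1,5]] with det 10.
Per unit decrease in fermentation, x* moves by d = (-0.5, 0.1).
The basis stays optimal until porter reaches 0; allowable decrease = 52 tank-days.

52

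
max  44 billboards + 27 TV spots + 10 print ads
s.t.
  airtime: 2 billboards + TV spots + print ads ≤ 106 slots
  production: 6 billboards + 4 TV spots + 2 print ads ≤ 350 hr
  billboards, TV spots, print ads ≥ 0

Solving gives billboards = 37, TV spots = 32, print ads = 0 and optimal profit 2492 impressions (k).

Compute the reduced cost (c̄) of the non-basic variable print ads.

Both airtime and production are binding at x*.
From A_Bᵀ y = c: 2·y_airtime + 6·y_production = 44; 1·y_airtime + 4·y_production = 27.
→ y_airtime = 7 and y_production = 5.
Reduced cost of print ads: c₃ − yᵀa₃ = 10 − (7·1 + 5·2) = 10 − 17 = -7.

-7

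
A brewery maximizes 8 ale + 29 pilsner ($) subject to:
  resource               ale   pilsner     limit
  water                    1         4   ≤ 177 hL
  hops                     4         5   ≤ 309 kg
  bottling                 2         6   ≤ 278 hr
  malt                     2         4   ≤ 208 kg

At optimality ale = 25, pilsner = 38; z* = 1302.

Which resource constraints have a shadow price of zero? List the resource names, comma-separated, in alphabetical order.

hops, malt

water: 177/177 (binding)
hops: 290/309 (slack 19)
bottling: 278/278 (binding)
malt: 202/208 (slack 6)
By complementary slackness, a constraint with positive slack has shadow price 0 → hops, malt.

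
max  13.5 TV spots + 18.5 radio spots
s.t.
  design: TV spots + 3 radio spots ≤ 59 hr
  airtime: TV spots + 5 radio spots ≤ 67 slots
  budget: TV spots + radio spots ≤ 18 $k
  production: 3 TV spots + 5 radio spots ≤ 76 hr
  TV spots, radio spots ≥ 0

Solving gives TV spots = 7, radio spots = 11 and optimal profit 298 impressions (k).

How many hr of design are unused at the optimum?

19

design used = 1·7 + 3·11 = 40; slack = 59 − 40 = 19.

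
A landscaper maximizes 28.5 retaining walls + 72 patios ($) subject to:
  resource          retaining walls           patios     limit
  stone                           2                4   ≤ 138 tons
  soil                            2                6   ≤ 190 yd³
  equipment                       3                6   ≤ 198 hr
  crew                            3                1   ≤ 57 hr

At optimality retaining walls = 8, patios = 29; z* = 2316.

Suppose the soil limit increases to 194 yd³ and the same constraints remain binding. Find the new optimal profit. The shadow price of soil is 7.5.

Δb = 4, so new z* = 2316 + (7.5)·(4) = 2316 + 30 = 2346.

2346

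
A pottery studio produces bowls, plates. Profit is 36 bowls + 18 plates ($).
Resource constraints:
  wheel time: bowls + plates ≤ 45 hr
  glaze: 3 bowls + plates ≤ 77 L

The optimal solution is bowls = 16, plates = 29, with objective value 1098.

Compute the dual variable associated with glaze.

9

Check each constraint at x*: wheel time 45/45 (tight); glaze 77/77 (tight).
The binding rows give the dual system: 1·y_wheel time + 3·y_glaze = 36 and 1·y_wheel time + 1·y_glaze = 18.
→ y_wheel time = 9 and y_glaze = 9.
Shadow price of glaze = 9.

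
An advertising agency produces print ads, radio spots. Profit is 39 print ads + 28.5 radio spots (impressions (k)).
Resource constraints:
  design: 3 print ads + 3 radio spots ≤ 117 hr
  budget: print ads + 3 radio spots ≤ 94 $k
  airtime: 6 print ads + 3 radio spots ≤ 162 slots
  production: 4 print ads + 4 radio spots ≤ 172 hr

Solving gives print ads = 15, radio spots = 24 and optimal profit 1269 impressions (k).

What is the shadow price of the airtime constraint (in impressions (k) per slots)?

Check each constraint at x*: design 117/117 (tight); budget 87/94 (slack 7); airtime 162/162 (tight); production 156/172 (slack 16).
Slack constraints have shadow price 0 (complementary slackness).
Dual feasibility on the basic columns requires 3·y_design + 6·y_airtime = 39, 3·y_design + 3·y_airtime = 28.5.
This yields shadow prices y_design = 6, y_airtime = 3.5.
Shadow price of airtime = 3.5.

3.5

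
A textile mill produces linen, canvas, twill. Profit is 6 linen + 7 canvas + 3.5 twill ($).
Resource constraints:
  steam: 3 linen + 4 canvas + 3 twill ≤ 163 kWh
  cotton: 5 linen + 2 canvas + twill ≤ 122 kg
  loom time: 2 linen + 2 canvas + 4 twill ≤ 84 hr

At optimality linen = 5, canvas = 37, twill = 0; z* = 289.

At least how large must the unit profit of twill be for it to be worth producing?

Binding: steam and loom time. Non-binding: cotton (23 unused).
Slack constraints have shadow price 0 (complementary slackness).
Dual feasibility on the basic columns requires 3·y_steam + 2·y_loom time = 6, 4·y_steam + 2·y_loom time = 7.
→ y_steam = 1 and y_loom time = 1.5.
twill enters the basis when its profit ≥ yᵀa₃ = 1·3 + 1.5·4 = 9.

9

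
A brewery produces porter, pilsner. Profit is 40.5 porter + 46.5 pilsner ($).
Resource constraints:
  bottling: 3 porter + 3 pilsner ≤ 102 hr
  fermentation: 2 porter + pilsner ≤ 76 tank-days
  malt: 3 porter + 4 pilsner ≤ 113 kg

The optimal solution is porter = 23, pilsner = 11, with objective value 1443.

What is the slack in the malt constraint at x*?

0

malt used = 3·23 + 4·11 = 113; slack = 113 − 113 = 0.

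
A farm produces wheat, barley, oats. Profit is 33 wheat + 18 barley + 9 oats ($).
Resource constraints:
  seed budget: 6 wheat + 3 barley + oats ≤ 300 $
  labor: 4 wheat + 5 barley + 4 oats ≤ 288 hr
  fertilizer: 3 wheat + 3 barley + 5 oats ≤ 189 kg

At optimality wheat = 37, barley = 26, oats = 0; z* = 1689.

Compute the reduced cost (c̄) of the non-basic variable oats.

Binding: seed budget and fertilizer. Non-binding: labor (10 unused).
By complementary slackness, y = 0 for the non-binding constraint.
From A_Bᵀ y = c: 6·y_seed budget + 3·y_fertilizer = 33; 3·y_seed budget + 3·y_fertilizer = 18.
→ y_seed budget = 5 and y_fertilizer = 1.
Reduced cost of oats: c₃ − yᵀa₃ = 9 − (5·1 + 1·5) = 9 − 10 = -1.

-1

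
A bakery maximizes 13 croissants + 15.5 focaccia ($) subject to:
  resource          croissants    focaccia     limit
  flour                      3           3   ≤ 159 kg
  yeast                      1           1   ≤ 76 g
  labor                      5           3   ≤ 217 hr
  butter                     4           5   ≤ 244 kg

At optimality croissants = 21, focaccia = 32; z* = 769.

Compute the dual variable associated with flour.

1

Check each constraint at x*: flour 159/159 (tight); yeast 53/76 (slack 23); labor 201/217 (slack 16); butter 244/244 (tight).
Slack constraints have shadow price 0 (complementary slackness).
The binding rows give the dual system: 3·y_flour + 4·y_butter = 13 and 3·y_flour + 5·y_butter = 15.5.
This yields shadow prices y_flour = 1, y_butter = 2.5.
Shadow price of flour = 1.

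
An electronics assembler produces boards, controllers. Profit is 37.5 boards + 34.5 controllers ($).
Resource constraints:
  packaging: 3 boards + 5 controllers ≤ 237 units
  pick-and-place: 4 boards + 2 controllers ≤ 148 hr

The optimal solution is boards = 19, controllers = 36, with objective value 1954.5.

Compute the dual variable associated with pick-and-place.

Both packaging and pick-and-place are binding at x*.
From A_Bᵀ y = c: 3·y_packaging + 4·y_pick-and-place = 37.5; 5·y_packaging + 2·y_pick-and-place = 34.5.
This yields shadow prices y_packaging = 4.5, y_pick-and-place = 6.
Shadow price of pick-and-place = 6.

6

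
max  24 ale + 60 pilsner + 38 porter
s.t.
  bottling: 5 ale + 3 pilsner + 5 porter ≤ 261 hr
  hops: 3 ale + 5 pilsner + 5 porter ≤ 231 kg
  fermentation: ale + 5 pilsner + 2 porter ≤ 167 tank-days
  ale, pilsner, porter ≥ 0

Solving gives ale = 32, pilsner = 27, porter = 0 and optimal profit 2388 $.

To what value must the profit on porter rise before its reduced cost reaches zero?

Binding: hops and fermentation. Non-binding: bottling (20 unused).
Slack constraints have shadow price 0 (complementary slackness).
The binding rows give the dual system: 3·y_hops + 1·y_fermentation = 24 and 5·y_hops + 5·y_fermentation = 60.
→ y_hops = 6 and y_fermentation = 6.
porter enters the basis when its profit ≥ yᵀa₃ = 6·5 + 6·2 = 42.

42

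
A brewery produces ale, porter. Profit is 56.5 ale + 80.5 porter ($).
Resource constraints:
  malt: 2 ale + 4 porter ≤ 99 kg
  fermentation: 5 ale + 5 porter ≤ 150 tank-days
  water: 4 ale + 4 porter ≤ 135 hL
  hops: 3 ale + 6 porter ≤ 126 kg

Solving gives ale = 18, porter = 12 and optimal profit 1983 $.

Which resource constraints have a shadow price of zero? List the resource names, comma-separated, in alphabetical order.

malt: 84/99 (slack 15)
fermentation: 150/150 (binding)
water: 120/135 (slack 15)
hops: 126/126 (binding)
By complementary slackness, a constraint with positive slack has shadow price 0 → malt, water.

malt, water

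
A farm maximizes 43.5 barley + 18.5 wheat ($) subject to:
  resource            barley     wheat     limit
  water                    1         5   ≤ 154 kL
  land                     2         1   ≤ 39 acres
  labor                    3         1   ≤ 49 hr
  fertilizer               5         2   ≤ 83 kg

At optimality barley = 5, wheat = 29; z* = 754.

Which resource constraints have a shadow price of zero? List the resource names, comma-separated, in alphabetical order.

water: 150/154 (slack 4)
land: 39/39 (binding)
labor: 44/49 (slack 5)
fertilizer: 83/83 (binding)
By complementary slackness, a constraint with positive slack has shadow price 0 → labor, water.

labor, water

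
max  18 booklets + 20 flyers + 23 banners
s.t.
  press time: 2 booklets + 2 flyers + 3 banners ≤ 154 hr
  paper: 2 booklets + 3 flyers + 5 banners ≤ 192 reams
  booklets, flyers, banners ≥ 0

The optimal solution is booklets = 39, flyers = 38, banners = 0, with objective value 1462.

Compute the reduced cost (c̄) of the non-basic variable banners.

Both press time and paper are binding at x*.
Dual feasibility on the basic columns requires 2·y_press time + 2·y_paper = 18, 2·y_press time + 3·y_paper = 20.
This yields shadow prices y_press time = 7, y_paper = 2.
Reduced cost of banners: c₃ − yᵀa₃ = 23 − (7·3 + 2·5) = 23 − 31 = -8.

-8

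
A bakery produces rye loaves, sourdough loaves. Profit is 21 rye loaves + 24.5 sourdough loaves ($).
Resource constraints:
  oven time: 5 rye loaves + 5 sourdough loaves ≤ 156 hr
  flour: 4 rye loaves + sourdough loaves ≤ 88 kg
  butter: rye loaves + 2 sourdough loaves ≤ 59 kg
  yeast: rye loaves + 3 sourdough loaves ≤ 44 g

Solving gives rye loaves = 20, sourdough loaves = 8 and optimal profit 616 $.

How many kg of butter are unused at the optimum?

23

butter used = 1·20 + 2·8 = 36; slack = 59 − 36 = 23.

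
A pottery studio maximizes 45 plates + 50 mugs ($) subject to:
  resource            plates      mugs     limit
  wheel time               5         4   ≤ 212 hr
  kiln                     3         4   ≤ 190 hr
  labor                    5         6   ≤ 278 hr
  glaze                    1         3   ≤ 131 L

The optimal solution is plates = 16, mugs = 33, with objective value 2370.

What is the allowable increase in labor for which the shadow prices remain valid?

Binding constraints: wheel time, labor. The basis is B = [[5,4],[5,6]] with det 10.
Per unit increase in labor, x* moves by d = (-0.4, 0.5).
The basis stays optimal until kiln becomes binding; allowable increase = 12.5 hr.

12.5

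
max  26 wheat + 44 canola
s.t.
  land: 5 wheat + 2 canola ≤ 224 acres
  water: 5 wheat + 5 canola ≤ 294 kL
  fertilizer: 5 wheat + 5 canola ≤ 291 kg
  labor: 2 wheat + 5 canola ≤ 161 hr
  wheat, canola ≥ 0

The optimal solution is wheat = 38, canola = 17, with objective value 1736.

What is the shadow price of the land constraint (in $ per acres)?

Binding: land and labor. Non-binding: water (19 unused), fertilizer (16 unused).
Since water, fertilizer are not tight, their duals are 0.
From A_Bᵀ y = c: 5·y_land + 2·y_labor = 26; 2·y_land + 5·y_labor = 44.
This yields shadow prices y_land = 2, y_labor = 8.
Shadow price of land = 2.

2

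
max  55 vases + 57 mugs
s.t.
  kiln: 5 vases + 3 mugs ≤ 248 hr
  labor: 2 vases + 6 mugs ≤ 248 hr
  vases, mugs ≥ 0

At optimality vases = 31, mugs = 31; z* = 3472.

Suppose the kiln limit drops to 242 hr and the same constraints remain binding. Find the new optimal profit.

Both kiln and labor are binding at x*.
From A_Bᵀ y = c: 5·y_kiln + 2·y_labor = 55; 3·y_kiln + 6·y_labor = 57.
→ y_kiln = 9 and y_labor = 5.
Δz = y_kiln·Δb = 9 × (-6) = -54, so new z* = 3472 − 54 = 3418.

3418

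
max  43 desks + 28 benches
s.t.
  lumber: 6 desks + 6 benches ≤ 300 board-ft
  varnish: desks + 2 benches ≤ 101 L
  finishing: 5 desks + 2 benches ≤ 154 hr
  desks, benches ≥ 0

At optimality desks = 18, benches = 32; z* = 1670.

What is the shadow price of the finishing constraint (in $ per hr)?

5

Binding: lumber and finishing. Non-binding: varnish (19 unused).
Slack constraints have shadow price 0 (complementary slackness).
The binding rows give the dual system: 6·y_lumber + 5·y_finishing = 43 and 6·y_lumber + 2·y_finishing = 28.
→ y_lumber = 3 and y_finishing = 5.
Shadow price of finishing = 5.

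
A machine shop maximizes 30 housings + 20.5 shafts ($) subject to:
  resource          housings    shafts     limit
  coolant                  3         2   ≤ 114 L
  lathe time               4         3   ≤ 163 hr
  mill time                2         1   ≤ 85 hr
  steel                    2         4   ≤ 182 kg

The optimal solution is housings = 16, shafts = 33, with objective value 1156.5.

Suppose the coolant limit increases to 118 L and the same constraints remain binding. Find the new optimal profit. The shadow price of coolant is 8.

1188.5

Δb = 4, so new z* = 1156.5 + (8)·(4) = 1156.5 + 32 = 1188.5.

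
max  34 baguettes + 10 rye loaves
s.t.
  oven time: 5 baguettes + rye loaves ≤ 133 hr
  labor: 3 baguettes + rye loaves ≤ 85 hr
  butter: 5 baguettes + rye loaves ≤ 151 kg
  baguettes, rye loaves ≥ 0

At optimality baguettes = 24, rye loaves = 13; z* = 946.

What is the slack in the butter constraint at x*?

18

butter used = 5·24 + 1·13 = 133; slack = 151 − 133 = 18.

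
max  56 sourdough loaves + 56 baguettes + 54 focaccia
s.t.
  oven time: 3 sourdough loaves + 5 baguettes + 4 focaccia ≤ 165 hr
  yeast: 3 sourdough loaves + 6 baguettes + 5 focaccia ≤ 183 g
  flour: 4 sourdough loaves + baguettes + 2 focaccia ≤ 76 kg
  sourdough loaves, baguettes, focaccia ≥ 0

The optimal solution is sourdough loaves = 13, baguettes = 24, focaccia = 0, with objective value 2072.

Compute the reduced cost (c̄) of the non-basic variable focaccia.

-2

Check each constraint at x*: oven time 159/165 (slack 6); yeast 183/183 (tight); flour 76/76 (tight).
Since oven time is not tight, its dual is 0.
The binding rows give the dual system: 3·y_yeast + 4·y_flour = 56 and 6·y_yeast + 1·y_flour = 56.
Solving: y_yeast = 8, y_flour = 8.
Reduced cost of focaccia: c₃ − yᵀa₃ = 54 − (8·5 + 8·2) = 54 − 56 = -2.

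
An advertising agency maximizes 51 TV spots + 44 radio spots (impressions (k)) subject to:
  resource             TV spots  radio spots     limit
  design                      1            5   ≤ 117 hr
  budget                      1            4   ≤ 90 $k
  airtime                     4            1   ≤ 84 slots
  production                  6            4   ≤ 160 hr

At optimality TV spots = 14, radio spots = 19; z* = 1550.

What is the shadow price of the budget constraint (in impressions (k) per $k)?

3

Binding: budget and production. Non-binding: design (8 unused), airtime (9 unused).
Slack constraints have shadow price 0 (complementary slackness).
From A_Bᵀ y = c: 1·y_budget + 6·y_production = 51; 4·y_budget + 4·y_production = 44.
This yields shadow prices y_budget = 3, y_production = 8.
Shadow price of budget = 3.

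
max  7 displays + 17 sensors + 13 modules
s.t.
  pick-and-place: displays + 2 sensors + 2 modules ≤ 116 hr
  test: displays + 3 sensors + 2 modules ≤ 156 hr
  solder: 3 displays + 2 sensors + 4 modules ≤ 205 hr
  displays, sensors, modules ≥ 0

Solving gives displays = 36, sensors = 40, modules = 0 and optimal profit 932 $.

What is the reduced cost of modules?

-1

Check each constraint at x*: pick-and-place 116/116 (tight); test 156/156 (tight); solder 188/205 (slack 17).
Since solder is not tight, its dual is 0.
The binding rows give the dual system: 1·y_pick-and-place + 1·y_test = 7 and 2·y_pick-and-place + 3·y_test = 17.
This yields shadow prices y_pick-and-place = 4, y_test = 3.
Reduced cost of modules: c₃ − yᵀa₃ = 13 − (4·2 + 3·2) = 13 − 14 = -1.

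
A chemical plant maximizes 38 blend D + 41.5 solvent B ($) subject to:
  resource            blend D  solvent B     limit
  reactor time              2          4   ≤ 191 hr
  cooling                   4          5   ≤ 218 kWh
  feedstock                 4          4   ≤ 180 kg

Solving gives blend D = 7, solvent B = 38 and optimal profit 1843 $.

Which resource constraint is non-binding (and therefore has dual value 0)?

reactor time

reactor time: 166/191 (slack 25)
cooling: 218/218 (binding)
feedstock: 180/180 (binding)
By complementary slackness, a constraint with positive slack has shadow price 0 → reactor time.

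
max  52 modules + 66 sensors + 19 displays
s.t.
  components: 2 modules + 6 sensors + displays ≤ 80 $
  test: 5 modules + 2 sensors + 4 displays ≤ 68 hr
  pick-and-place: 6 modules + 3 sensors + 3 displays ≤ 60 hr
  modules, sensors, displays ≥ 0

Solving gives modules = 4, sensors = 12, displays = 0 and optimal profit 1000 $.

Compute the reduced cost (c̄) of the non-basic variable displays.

Binding: components and pick-and-place. Non-binding: test (24 unused).
Since test is not tight, its dual is 0.
The binding rows give the dual system: 2·y_components + 6·y_pick-and-place = 52 and 6·y_components + 3·y_pick-and-place = 66.
This yields shadow prices y_components = 8, y_pick-and-place = 6.
Reduced cost of displays: c₃ − yᵀa₃ = 19 − (8·1 + 6·3) = 19 − 26 = -7.

-7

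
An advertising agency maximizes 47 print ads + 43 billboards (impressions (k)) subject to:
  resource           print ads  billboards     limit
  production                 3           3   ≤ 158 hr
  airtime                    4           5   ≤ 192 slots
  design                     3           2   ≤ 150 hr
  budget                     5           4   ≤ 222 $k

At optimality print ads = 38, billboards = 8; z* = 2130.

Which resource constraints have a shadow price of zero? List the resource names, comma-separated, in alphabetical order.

design, production

production: 138/158 (slack 20)
airtime: 192/192 (binding)
design: 130/150 (slack 20)
budget: 222/222 (binding)
By complementary slackness, a constraint with positive slack has shadow price 0 → design, production.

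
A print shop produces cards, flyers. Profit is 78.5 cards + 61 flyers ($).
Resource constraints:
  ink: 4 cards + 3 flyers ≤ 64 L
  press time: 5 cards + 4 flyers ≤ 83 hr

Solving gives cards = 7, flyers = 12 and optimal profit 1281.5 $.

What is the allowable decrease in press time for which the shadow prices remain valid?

Binding constraints: ink, press time. The basis is B = [[4,3],[5,4]] with det 1.
Per unit decrease in press time, x* moves by d = (3, -4).
The basis stays optimal until flyers reaches 0; allowable decrease = 3 hr.

3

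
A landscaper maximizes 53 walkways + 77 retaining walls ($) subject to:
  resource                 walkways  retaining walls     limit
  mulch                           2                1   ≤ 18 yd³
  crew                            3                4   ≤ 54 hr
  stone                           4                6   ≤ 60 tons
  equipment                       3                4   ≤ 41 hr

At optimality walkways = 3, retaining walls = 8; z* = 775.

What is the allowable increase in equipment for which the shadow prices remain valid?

Binding constraints: stone, equipment. The basis is B = [[4,6],[3,4]] with det -2.
Per unit increase in equipment, x* moves by d = (3, -2).
The basis stays optimal until mulch becomes binding; allowable increase = 1 hr.

1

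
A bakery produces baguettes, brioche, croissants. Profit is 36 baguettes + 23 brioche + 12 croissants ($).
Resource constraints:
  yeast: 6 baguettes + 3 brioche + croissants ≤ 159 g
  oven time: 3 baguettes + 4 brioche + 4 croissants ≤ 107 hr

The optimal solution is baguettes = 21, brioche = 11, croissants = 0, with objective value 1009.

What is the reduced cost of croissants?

Both yeast and oven time are binding at x*.
Dual feasibility on the basic columns requires 6·y_yeast + 3·y_oven time = 36, 3·y_yeast + 4·y_oven time = 23.
→ y_yeast = 5 and y_oven time = 2.
Reduced cost of croissants: c₃ − yᵀa₃ = 12 − (5·1 + 2·4) = 12 − 13 = -1.

-1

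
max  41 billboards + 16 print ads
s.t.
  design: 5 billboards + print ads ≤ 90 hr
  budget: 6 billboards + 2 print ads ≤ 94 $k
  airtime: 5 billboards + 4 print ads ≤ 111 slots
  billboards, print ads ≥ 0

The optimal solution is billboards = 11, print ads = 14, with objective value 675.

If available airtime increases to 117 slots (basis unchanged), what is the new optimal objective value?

Binding: budget and airtime. Non-binding: design (21 unused).
Slack constraints have shadow price 0 (complementary slackness).
From A_Bᵀ y = c: 6·y_budget + 5·y_airtime = 41; 2·y_budget + 4·y_airtime = 16.
Solving: y_budget = 6, y_airtime = 1.
Δz = y_airtime·Δb = 1 × (6) = 6, so new z* = 675 + 6 = 681.

681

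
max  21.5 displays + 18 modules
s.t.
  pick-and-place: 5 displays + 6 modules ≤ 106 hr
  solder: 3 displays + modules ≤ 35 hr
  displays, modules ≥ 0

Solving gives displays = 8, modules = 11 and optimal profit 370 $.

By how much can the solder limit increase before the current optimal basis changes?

28.6

Binding constraints: pick-and-place, solder. The basis is B = [[5,6],[3,1]] with det -13.
Per unit increase in solder, x* moves by d = (0.4615, -0.3846).
The basis stays optimal until modules reaches 0; allowable increase = 28.6 hr.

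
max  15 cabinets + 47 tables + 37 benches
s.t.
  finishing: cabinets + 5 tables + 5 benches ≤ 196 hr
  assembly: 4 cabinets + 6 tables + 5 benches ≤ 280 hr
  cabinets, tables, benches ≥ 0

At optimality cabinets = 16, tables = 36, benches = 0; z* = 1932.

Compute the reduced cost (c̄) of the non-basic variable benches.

Both finishing and assembly are binding at x*.
Dual feasibility on the basic columns requires 1·y_finishing + 4·y_assembly = 15, 5·y_finishing + 6·y_assembly = 47.
→ y_finishing = 7 and y_assembly = 2.
Reduced cost of benches: c₃ − yᵀa₃ = 37 − (7·5 + 2·5) = 37 − 45 = -8.

-8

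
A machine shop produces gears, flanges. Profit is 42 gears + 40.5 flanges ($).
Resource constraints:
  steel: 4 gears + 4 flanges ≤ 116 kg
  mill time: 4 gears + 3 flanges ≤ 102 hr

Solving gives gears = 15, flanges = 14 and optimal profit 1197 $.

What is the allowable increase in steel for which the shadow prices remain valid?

20

Binding constraints: steel, mill time. The basis is B = [[4,4],[4,3]] with det -4.
Per unit increase in steel, x* moves by d = (-0.75, 1).
The basis stays optimal until gears reaches 0; allowable increase = 20 kg.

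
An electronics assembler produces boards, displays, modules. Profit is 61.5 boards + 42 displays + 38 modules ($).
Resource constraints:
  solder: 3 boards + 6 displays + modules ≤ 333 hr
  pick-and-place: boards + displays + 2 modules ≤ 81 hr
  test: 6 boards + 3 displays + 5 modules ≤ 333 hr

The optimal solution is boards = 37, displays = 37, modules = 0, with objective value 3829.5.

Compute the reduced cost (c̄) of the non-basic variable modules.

Binding: solder and test. Non-binding: pick-and-place (7 unused).
Slack constraints have shadow price 0 (complementary slackness).
From A_Bᵀ y = c: 3·y_solder + 6·y_test = 61.5; 6·y_solder + 3·y_test = 42.
→ y_solder = 2.5 and y_test = 9.
Reduced cost of modules: c₃ − yᵀa₃ = 38 − (2.5·1 + 9·5) = 38 − 47.5 = -9.5.

-9.5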